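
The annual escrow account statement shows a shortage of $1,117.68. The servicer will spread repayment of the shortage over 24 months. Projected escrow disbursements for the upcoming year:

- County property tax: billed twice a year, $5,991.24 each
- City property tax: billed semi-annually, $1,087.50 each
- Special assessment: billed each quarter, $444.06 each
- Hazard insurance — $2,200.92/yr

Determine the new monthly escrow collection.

$1,557.79

County property tax = $5,991.24 × 2 = $11,982.48 annually
City property tax = $1,087.50 × 2 = $2,175.00 annually
Special assessment = $444.06 × 4 = $1,776.24 annually
Hazard insurance = $2,200.92 annually
Annual escrow total = $11,982.48 + $2,175.00 + $1,776.24 + $2,200.92 = $18,134.64
Per month = $18,134.64 ÷ 12 = $1,511.22
Shortage per month = $1,117.68 ÷ 24 = $46.57
Adjusted monthly = $1,511.22 + $46.57 = $1,557.79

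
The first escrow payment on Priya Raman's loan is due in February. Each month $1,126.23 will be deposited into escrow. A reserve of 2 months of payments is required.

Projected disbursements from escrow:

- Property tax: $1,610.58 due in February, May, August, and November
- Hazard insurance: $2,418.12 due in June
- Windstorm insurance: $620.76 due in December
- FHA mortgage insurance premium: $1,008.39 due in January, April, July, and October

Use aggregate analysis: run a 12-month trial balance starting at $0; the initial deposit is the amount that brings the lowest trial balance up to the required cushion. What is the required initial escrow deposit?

Cushion = 2 × $1,126.23 = $2,252.46
Trial balance (start $0, +$1,126.23 each month, − disbursements):
  Feb: +$1,126.23 − $1,610.58 → -$484.35
  Mar: +$1,126.23 → $641.88
  Apr: +$1,126.23 − $1,008.39 → $759.72
  May: +$1,126.23 − $1,610.58 → $275.37
  Jun: +$1,126.23 − $2,418.12 → -$1,016.52
  Jul: +$1,126.23 − $1,008.39 → -$898.68
  Aug: +$1,126.23 − $1,610.58 → -$1,383.03
  Sep: +$1,126.23 → -$256.80
  Oct: +$1,126.23 − $1,008.39 → -$138.96
  Nov: +$1,126.23 − $1,610.58 → -$623.31
  Dec: +$1,126.23 − $620.76 → -$117.84
  Jan: +$1,126.23 − $1,008.39 → $0.00
Lowest trial balance = -$1,383.03 (Aug)
Initial deposit = cushion − low point = $2,252.46 − (-$1,383.03) = $3,635.49

$3,635.49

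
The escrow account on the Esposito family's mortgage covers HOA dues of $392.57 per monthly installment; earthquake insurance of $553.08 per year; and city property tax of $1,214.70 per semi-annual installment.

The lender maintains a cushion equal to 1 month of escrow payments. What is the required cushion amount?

HOA dues — $392.57 × 12 = $4,710.84 annually
Earthquake insurance — $553.08 annually
City property tax — $1,214.70 × 2 = $2,429.40 annually
Annual escrow total = $4,710.84 + $553.08 + $2,429.40 = $7,693.32
Base monthly escrow = $7,693.32 / 12 = $641.11
Cushion = 1 × $641.11 = $641.11

$641.11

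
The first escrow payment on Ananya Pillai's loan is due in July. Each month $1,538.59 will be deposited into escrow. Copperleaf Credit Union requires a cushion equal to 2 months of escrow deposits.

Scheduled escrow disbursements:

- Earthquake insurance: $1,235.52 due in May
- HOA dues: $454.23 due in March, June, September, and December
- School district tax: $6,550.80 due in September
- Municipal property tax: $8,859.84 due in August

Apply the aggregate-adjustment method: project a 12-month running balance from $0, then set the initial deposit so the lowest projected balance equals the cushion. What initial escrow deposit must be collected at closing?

$14,326.28

Cushion = 2 × $1,538.59 = $3,077.18
Trial balance (start $0, +$1,538.59 each month, − disbursements):
  Jul: +$1,538.59 → $1,538.59
  Aug: +$1,538.59 − $8,859.84 → -$5,782.66
  Sep: +$1,538.59 − $7,005.03 → -$11,249.10
  Oct: +$1,538.59 → -$9,710.51
  Nov: +$1,538.59 → -$8,171.92
  Dec: +$1,538.59 − $454.23 → -$7,087.56
  Jan: +$1,538.59 → -$5,548.97
  Feb: +$1,538.59 → -$4,010.38
  Mar: +$1,538.59 − $454.23 → -$2,926.02
  Apr: +$1,538.59 → -$1,387.43
  May: +$1,538.59 − $1,235.52 → -$1,084.36
  Jun: +$1,538.59 − $454.23 → $0.00
Lowest trial balance = -$11,249.10 (Sep)
Initial deposit = cushion − low point = $3,077.18 − (-$11,249.10) = $14,326.28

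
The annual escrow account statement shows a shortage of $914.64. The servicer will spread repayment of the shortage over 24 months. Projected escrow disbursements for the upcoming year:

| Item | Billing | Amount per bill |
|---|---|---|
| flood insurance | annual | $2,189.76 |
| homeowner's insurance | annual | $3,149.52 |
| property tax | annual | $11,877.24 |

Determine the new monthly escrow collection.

$1,472.82

Flood insurance: $2,189.76 per year
Homeowner's insurance: $3,149.52 per year
Property tax: $11,877.24 per year
Total annual escrow = $17,216.52
Base monthly escrow = $17,216.52 ÷ 12 = $1,434.71
Shortage per month = $914.64 ÷ 24 = $38.11
Adjusted monthly = $1,434.71 + $38.11 = $1,472.82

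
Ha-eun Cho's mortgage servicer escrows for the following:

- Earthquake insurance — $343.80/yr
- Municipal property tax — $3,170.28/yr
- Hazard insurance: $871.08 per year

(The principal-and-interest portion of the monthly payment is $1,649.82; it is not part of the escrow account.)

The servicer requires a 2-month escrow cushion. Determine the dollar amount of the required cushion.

$730.86

Earthquake insurance: $343.80 per year
Municipal property tax: $3,170.28 per year
Hazard insurance: $871.08 per year
Annual escrow total = $4,385.16
Monthly = $4,385.16 / 12 = $365.43
Cushion = 2 × $365.43 = $730.86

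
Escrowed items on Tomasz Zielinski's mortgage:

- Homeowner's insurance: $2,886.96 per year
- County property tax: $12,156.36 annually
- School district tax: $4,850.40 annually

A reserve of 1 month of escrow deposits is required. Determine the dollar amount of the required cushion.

Homeowner's insurance — $2,886.96 per year
County property tax — $12,156.36 per year
School district tax — $4,850.40 per year
Annual escrow total = $2,886.96 + $12,156.36 + $4,850.40 = $19,893.72
Monthly escrow = $19,893.72 ÷ 12 = $1,657.81
Cushion = 1 × $1,657.81 = $1,657.81

$1,657.81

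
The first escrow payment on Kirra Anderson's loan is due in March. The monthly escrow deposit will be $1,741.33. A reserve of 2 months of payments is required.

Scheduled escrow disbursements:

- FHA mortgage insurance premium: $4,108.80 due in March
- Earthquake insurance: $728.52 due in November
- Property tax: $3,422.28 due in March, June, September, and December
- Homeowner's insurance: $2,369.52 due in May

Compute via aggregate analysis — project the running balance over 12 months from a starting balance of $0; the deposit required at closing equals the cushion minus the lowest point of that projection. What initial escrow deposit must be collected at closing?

$9,840.22

Cushion = 2 × $1,741.33 = $3,482.66
Trial balance (start $0, +$1,741.33 each month, − disbursements):
  Mar: +$1,741.33 − $7,531.08 → -$5,789.75
  Apr: +$1,741.33 → -$4,048.42
  May: +$1,741.33 − $2,369.52 → -$4,676.61
  Jun: +$1,741.33 − $3,422.28 → -$6,357.56
  Jul: +$1,741.33 → -$4,616.23
  Aug: +$1,741.33 → -$2,874.90
  Sep: +$1,741.33 − $3,422.28 → -$4,555.85
  Oct: +$1,741.33 → -$2,814.52
  Nov: +$1,741.33 − $728.52 → -$1,801.71
  Dec: +$1,741.33 − $3,422.28 → -$3,482.66
  Jan: +$1,741.33 → -$1,741.33
  Feb: +$1,741.33 → $0.00
Lowest trial balance = -$6,357.56 (Jun)
Initial deposit = cushion − low point = $3,482.66 − (-$6,357.56) = $9,840.22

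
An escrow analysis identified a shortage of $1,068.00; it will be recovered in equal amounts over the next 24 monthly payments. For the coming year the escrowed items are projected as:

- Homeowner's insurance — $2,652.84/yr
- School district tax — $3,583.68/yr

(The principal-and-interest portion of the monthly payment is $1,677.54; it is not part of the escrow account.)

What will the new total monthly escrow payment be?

$564.21

Homeowner's insurance = $2,652.84 per year
School district tax = $3,583.68 per year
Total per year = $2,652.84 + $3,583.68 = $6,236.52
Per month = $6,236.52 ÷ 12 = $519.71
Monthly shortage recovery: $1,068.00 ÷ 24 = $44.50
Adjusted monthly = $519.71 + $44.50 = $564.21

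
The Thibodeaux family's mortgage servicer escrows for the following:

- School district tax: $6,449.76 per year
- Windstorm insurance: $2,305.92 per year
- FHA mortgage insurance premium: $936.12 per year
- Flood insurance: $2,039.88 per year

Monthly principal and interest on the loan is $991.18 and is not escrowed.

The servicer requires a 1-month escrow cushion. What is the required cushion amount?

$977.64

School district tax: $6,449.76 annually
Windstorm insurance: $2,305.92 annually
FHA mortgage insurance premium: $936.12 annually
Flood insurance: $2,039.88 annually
Annual escrow total = $6,449.76 + $2,305.92 + $936.12 + $2,039.88 = $11,731.68
Per month = $11,731.68 / 12 = $977.64
Cushion = 1 × $977.64 = $977.64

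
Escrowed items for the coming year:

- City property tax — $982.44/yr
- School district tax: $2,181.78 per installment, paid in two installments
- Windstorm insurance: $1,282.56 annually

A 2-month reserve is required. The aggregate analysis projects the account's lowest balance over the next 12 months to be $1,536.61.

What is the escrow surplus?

$431.85

City property tax — $982.44
School district tax — $2,181.78 × 2 = $4,363.56
Windstorm insurance — $1,282.56
Total annual escrow = $982.44 + $4,363.56 + $1,282.56 = $6,628.56
Monthly = $6,628.56 / 12 = $552.38
Cushion = 2 × $552.38 = $1,104.76
Excess over cushion: $1,536.61 − $1,104.76 = $431.85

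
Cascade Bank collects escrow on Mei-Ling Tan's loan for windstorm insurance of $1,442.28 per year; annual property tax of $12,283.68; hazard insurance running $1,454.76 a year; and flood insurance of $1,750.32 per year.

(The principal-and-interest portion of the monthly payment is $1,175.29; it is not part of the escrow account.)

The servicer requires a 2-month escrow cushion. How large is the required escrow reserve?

Windstorm insurance: $1,442.28 per year
Property tax: $12,283.68 per year
Hazard insurance: $1,454.76 per year
Flood insurance: $1,750.32 per year
Combined annual = $16,931.04
Monthly escrow = $16,931.04 / 12 = $1,410.92
Cushion = 2 × $1,410.92 = $2,821.84

$2,821.84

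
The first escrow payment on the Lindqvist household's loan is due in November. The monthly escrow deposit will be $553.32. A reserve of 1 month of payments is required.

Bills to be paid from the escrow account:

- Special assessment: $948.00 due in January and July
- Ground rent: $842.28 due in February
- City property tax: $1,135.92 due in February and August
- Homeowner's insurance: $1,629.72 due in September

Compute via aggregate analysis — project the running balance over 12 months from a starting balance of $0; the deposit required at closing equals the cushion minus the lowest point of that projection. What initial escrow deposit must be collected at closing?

Cushion = 1 × $553.32 = $553.32
Trial balance (start $0, +$553.32 each month, − disbursements):
  Nov: +$553.32 → $553.32
  Dec: +$553.32 → $1,106.64
  Jan: +$553.32 − $948.00 → $711.96
  Feb: +$553.32 − $1,978.20 → -$712.92
  Mar: +$553.32 → -$159.60
  Apr: +$553.32 → $393.72
  May: +$553.32 → $947.04
  Jun: +$553.32 → $1,500.36
  Jul: +$553.32 − $948.00 → $1,105.68
  Aug: +$553.32 − $1,135.92 → $523.08
  Sep: +$553.32 − $1,629.72 → -$553.32
  Oct: +$553.32 → $0.00
Lowest trial balance = -$712.92 (Feb)
Initial deposit = cushion − low point = $553.32 − (-$712.92) = $1,266.24

$1,266.24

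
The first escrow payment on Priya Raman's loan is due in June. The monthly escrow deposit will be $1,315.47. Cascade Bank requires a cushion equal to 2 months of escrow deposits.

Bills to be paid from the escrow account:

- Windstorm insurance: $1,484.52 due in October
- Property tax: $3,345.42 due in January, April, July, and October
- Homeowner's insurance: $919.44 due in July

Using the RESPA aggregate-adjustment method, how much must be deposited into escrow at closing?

$5,148.39

Cushion = 2 × $1,315.47 = $2,630.94
Trial balance (start $0, +$1,315.47 each month, − disbursements):
  Jun: +$1,315.47 → $1,315.47
  Jul: +$1,315.47 − $4,264.86 → -$1,633.92
  Aug: +$1,315.47 → -$318.45
  Sep: +$1,315.47 → $997.02
  Oct: +$1,315.47 − $4,829.94 → -$2,517.45
  Nov: +$1,315.47 → -$1,201.98
  Dec: +$1,315.47 → $113.49
  Jan: +$1,315.47 − $3,345.42 → -$1,916.46
  Feb: +$1,315.47 → -$600.99
  Mar: +$1,315.47 → $714.48
  Apr: +$1,315.47 − $3,345.42 → -$1,315.47
  May: +$1,315.47 → $0.00
Lowest trial balance = -$2,517.45 (Oct)
Initial deposit = cushion − low point = $2,630.94 − (-$2,517.45) = $5,148.39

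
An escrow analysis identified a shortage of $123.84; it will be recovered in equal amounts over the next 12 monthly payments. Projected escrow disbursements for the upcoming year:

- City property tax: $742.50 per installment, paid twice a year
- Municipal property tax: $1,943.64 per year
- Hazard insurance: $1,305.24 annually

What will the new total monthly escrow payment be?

$404.81

City property tax: $742.50 × 2 = $1,485.00
Municipal property tax: $1,943.64
Hazard insurance: $1,305.24
Combined annual = $1,485.00 + $1,943.64 + $1,305.24 = $4,733.88
Monthly = $4,733.88 ÷ 12 = $394.49
Shortage spread = $123.84 ÷ 12 = $10.32/mo
Adjusted monthly = $394.49 + $10.32 = $404.81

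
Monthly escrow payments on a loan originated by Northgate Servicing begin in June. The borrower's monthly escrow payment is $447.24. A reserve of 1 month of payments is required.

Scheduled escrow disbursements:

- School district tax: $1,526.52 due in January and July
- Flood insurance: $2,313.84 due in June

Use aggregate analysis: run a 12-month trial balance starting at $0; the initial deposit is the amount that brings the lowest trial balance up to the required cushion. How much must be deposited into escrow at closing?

Cushion = 1 × $447.24 = $447.24
Trial balance (start $0, +$447.24 each month, − disbursements):
  Jun: +$447.24 − $2,313.84 → -$1,866.60
  Jul: +$447.24 − $1,526.52 → -$2,945.88
  Aug: +$447.24 → -$2,498.64
  Sep: +$447.24 → -$2,051.40
  Oct: +$447.24 → -$1,604.16
  Nov: +$447.24 → -$1,156.92
  Dec: +$447.24 → -$709.68
  Jan: +$447.24 − $1,526.52 → -$1,788.96
  Feb: +$447.24 → -$1,341.72
  Mar: +$447.24 → -$894.48
  Apr: +$447.24 → -$447.24
  May: +$447.24 → $0.00
Lowest trial balance = -$2,945.88 (Jul)
Initial deposit = cushion − low point = $447.24 − (-$2,945.88) = $3,393.12

$3,393.12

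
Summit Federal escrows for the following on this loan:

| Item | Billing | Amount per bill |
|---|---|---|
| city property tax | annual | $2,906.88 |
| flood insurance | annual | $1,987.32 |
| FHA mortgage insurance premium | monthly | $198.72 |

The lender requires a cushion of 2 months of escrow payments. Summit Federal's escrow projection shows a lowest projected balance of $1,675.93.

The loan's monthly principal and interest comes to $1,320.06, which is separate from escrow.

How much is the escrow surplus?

City property tax — $2,906.88/yr
Flood insurance — $1,987.32/yr
FHA mortgage insurance premium — $198.72 × 12 = $2,384.64/yr
Annual escrow total = $2,906.88 + $1,987.32 + $2,384.64 = $7,278.84
Monthly escrow = $7,278.84 / 12 = $606.57
Required reserve = 2 × $606.57 = $1,213.14
Surplus = $1,675.93 − $1,213.14 = $462.79

$462.79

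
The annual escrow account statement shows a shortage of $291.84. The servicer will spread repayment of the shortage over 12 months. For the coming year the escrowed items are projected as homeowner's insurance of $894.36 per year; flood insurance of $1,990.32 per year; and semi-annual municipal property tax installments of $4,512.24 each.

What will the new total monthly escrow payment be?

Homeowner's insurance = $894.36 annually
Flood insurance = $1,990.32 annually
Municipal property tax = $4,512.24 × 2 = $9,024.48 annually
Total annual escrow = $11,909.16
Monthly escrow = $11,909.16 / 12 = $992.43
Shortage spread = $291.84 ÷ 12 = $24.32/mo
New monthly escrow = $992.43 + $24.32 = $1,016.75

$1,016.75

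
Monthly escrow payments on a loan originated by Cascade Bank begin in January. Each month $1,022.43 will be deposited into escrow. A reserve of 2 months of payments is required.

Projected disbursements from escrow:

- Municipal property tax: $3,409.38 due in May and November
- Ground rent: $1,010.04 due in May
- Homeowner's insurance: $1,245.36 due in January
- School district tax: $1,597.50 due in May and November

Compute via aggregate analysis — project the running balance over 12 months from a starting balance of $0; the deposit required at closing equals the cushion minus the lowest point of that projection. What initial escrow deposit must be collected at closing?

Cushion = 2 × $1,022.43 = $2,044.86
Trial balance (start $0, +$1,022.43 each month, − disbursements):
  Jan: +$1,022.43 − $1,245.36 → -$222.93
  Feb: +$1,022.43 → $799.50
  Mar: +$1,022.43 → $1,821.93
  Apr: +$1,022.43 → $2,844.36
  May: +$1,022.43 − $6,016.92 → -$2,150.13
  Jun: +$1,022.43 → -$1,127.70
  Jul: +$1,022.43 → -$105.27
  Aug: +$1,022.43 → $917.16
  Sep: +$1,022.43 → $1,939.59
  Oct: +$1,022.43 → $2,962.02
  Nov: +$1,022.43 − $5,006.88 → -$1,022.43
  Dec: +$1,022.43 → $0.00
Lowest trial balance = -$2,150.13 (May)
Initial deposit = cushion − low point = $2,044.86 − (-$2,150.13) = $4,194.99

$4,194.99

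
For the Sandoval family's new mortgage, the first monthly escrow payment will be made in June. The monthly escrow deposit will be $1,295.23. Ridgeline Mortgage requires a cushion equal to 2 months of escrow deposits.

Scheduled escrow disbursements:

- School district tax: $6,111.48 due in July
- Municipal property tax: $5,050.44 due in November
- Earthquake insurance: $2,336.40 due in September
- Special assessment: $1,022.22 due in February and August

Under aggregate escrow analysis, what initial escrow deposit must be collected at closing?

$9,339.62

Cushion = 2 × $1,295.23 = $2,590.46
Trial balance (start $0, +$1,295.23 each month, − disbursements):
  Jun: +$1,295.23 → $1,295.23
  Jul: +$1,295.23 − $6,111.48 → -$3,521.02
  Aug: +$1,295.23 − $1,022.22 → -$3,248.01
  Sep: +$1,295.23 − $2,336.40 → -$4,289.18
  Oct: +$1,295.23 → -$2,993.95
  Nov: +$1,295.23 − $5,050.44 → -$6,749.16
  Dec: +$1,295.23 → -$5,453.93
  Jan: +$1,295.23 → -$4,158.70
  Feb: +$1,295.23 − $1,022.22 → -$3,885.69
  Mar: +$1,295.23 → -$2,590.46
  Apr: +$1,295.23 → -$1,295.23
  May: +$1,295.23 → $0.00
Lowest trial balance = -$6,749.16 (Nov)
Initial deposit = cushion − low point = $2,590.46 − (-$6,749.16) = $9,339.62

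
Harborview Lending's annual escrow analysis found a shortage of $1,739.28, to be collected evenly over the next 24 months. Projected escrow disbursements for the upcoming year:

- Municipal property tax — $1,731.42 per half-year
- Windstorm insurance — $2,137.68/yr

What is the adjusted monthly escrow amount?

Municipal property tax — $1,731.42 × 2 = $3,462.84/yr
Windstorm insurance — $2,137.68/yr
Yearly total = $5,600.52
Per month = $5,600.52 / 12 = $466.71
Shortage per month = $1,739.28 ÷ 24 = $72.47
New monthly escrow = $466.71 + $72.47 = $539.18

$539.18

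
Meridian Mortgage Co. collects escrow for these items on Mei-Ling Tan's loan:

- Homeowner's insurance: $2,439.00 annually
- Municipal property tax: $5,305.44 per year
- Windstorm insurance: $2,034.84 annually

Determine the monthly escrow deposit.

$814.94

Homeowner's insurance: $2,439.00/yr
Municipal property tax: $5,305.44/yr
Windstorm insurance: $2,034.84/yr
Combined annual = $9,779.28
Monthly escrow = $9,779.28 ÷ 12 = $814.94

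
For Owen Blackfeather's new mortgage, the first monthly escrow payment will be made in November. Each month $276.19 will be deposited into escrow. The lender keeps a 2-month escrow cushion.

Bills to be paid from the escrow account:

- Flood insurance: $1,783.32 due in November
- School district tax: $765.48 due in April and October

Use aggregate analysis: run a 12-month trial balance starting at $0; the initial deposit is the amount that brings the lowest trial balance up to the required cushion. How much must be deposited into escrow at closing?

$2,059.51

Cushion = 2 × $276.19 = $552.38
Trial balance (start $0, +$276.19 each month, − disbursements):
  Nov: +$276.19 − $1,783.32 → -$1,507.13
  Dec: +$276.19 → -$1,230.94
  Jan: +$276.19 → -$954.75
  Feb: +$276.19 → -$678.56
  Mar: +$276.19 → -$402.37
  Apr: +$276.19 − $765.48 → -$891.66
  May: +$276.19 → -$615.47
  Jun: +$276.19 → -$339.28
  Jul: +$276.19 → -$63.09
  Aug: +$276.19 → $213.10
  Sep: +$276.19 → $489.29
  Oct: +$276.19 − $765.48 → $0.00
Lowest trial balance = -$1,507.13 (Nov)
Initial deposit = cushion − low point = $552.38 − (-$1,507.13) = $2,059.51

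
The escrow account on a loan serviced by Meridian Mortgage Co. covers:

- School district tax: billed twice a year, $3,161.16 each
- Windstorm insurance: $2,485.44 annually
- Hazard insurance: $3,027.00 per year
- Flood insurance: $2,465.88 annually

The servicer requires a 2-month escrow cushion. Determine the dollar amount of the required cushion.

School district tax = $3,161.16 × 2 = $6,322.32/yr
Windstorm insurance = $2,485.44/yr
Hazard insurance = $3,027.00/yr
Flood insurance = $2,465.88/yr
Total annual escrow = $6,322.32 + $2,485.44 + $3,027.00 + $2,465.88 = $14,300.64
Monthly = $14,300.64 ÷ 12 = $1,191.72
Cushion = 2 × $1,191.72 = $2,383.44

$2,383.44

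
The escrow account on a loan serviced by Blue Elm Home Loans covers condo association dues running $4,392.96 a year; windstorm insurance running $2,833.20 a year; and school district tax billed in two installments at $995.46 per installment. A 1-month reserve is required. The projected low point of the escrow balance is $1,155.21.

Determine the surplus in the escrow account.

Condo association dues — $4,392.96/yr
Windstorm insurance — $2,833.20/yr
School district tax — $995.46 × 2 = $1,990.92/yr
Total per year = $4,392.96 + $2,833.20 + $1,990.92 = $9,217.08
Base monthly escrow = $9,217.08 ÷ 12 = $768.09
Cushion = 1 × $768.09 = $768.09
Surplus = $1,155.21 − $768.09 = $387.12

$387.12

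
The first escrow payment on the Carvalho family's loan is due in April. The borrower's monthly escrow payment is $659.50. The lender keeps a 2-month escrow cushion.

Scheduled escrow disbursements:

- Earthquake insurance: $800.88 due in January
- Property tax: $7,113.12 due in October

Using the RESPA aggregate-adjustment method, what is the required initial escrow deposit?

$3,815.62

Cushion = 2 × $659.50 = $1,319.00
Trial balance (start $0, +$659.50 each month, − disbursements):
  Apr: +$659.50 → $659.50
  May: +$659.50 → $1,319.00
  Jun: +$659.50 → $1,978.50
  Jul: +$659.50 → $2,638.00
  Aug: +$659.50 → $3,297.50
  Sep: +$659.50 → $3,957.00
  Oct: +$659.50 − $7,113.12 → -$2,496.62
  Nov: +$659.50 → -$1,837.12
  Dec: +$659.50 → -$1,177.62
  Jan: +$659.50 − $800.88 → -$1,319.00
  Feb: +$659.50 → -$659.50
  Mar: +$659.50 → $0.00
Lowest trial balance = -$2,496.62 (Oct)
Initial deposit = cushion − low point = $1,319.00 − (-$2,496.62) = $3,815.62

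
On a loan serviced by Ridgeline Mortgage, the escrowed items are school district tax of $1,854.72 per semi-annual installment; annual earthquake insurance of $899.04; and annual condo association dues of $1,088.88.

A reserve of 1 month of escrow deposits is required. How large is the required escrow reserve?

School district tax: $1,854.72 × 2 = $3,709.44/yr
Earthquake insurance: $899.04/yr
Condo association dues: $1,088.88/yr
Annual escrow total = $3,709.44 + $899.04 + $1,088.88 = $5,697.36
Per month = $5,697.36 ÷ 12 = $474.78
Reserve = 1 × $474.78 = $474.78

$474.78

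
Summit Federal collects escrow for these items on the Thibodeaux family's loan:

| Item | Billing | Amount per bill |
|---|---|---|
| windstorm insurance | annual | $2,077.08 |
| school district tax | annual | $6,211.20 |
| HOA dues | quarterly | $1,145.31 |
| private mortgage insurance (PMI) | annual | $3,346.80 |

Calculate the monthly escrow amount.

$1,351.36

Windstorm insurance — $2,077.08/yr
School district tax — $6,211.20/yr
HOA dues — $1,145.31 × 4 = $4,581.24/yr
Private mortgage insurance (PMI) — $3,346.80/yr
Combined annual = $16,216.32
Base monthly escrow = $16,216.32 ÷ 12 = $1,351.36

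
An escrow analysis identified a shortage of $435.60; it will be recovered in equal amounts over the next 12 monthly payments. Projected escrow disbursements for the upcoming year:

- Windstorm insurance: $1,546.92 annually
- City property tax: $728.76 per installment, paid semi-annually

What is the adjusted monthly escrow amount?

Windstorm insurance: $1,546.92 per year
City property tax: $728.76 × 2 = $1,457.52 per year
Yearly total = $3,004.44
Monthly = $3,004.44 / 12 = $250.37
Shortage per month = $435.60 ÷ 12 = $36.30
Adjusted monthly = $250.37 + $36.30 = $286.67

$286.67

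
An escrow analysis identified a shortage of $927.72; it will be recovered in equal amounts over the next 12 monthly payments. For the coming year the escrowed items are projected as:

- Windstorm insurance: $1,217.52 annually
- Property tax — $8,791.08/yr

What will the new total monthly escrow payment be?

$911.36

Windstorm insurance — $1,217.52
Property tax — $8,791.08
Total annual escrow = $1,217.52 + $8,791.08 = $10,008.60
Per month = $10,008.60 / 12 = $834.05
Shortage per month = $927.72 ÷ 12 = $77.31
Adjusted monthly = $834.05 + $77.31 = $911.36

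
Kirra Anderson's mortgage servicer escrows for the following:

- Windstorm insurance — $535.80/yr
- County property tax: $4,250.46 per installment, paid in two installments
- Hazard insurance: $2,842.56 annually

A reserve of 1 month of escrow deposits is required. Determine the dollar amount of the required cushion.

Windstorm insurance: $535.80 per year
County property tax: $4,250.46 × 2 = $8,500.92 per year
Hazard insurance: $2,842.56 per year
Total per year = $535.80 + $8,500.92 + $2,842.56 = $11,879.28
Per month = $11,879.28 / 12 = $989.94
Required cushion = 1 × $989.94 = $989.94

$989.94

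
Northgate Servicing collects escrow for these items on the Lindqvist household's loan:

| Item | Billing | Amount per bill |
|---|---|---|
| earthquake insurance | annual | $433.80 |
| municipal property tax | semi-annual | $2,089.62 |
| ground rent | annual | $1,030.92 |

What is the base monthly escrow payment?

Earthquake insurance = $433.80
Municipal property tax = $2,089.62 × 2 = $4,179.24
Ground rent = $1,030.92
Total per year = $5,643.96
Base monthly escrow = $5,643.96 ÷ 12 = $470.33

$470.33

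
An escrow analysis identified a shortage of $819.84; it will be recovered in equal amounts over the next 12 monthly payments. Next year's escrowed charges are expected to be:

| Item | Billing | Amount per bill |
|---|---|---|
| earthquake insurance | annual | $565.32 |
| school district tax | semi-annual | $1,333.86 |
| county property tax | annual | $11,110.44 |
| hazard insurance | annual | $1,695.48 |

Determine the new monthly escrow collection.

Earthquake insurance: $565.32 annually
School district tax: $1,333.86 × 2 = $2,667.72 annually
County property tax: $11,110.44 annually
Hazard insurance: $1,695.48 annually
Annual escrow total = $16,038.96
Monthly escrow = $16,038.96 / 12 = $1,336.58
Monthly shortage recovery: $819.84 / 12 = $68.32
Adjusted monthly = $1,336.58 + $68.32 = $1,404.90

$1,404.90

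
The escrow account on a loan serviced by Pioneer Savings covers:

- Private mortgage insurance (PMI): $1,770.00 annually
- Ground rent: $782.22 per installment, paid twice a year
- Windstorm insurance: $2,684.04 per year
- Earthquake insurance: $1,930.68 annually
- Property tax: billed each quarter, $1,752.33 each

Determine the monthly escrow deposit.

$1,246.54

Private mortgage insurance (PMI) = $1,770.00
Ground rent = $782.22 × 2 = $1,564.44
Windstorm insurance = $2,684.04
Earthquake insurance = $1,930.68
Property tax = $1,752.33 × 4 = $7,009.32
Total per year = $1,770.00 + $1,564.44 + $2,684.04 + $1,930.68 + $7,009.32 = $14,958.48
Per month = $14,958.48 / 12 = $1,246.54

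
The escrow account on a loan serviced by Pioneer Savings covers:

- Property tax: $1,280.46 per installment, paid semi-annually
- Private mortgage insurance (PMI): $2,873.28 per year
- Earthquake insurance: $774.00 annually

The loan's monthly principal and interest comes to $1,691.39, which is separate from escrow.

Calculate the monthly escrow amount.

$517.35

Property tax — $1,280.46 × 2 = $2,560.92
Private mortgage insurance (PMI) — $2,873.28
Earthquake insurance — $774.00
Annual escrow total = $2,560.92 + $2,873.28 + $774.00 = $6,208.20
Base monthly escrow = $6,208.20 ÷ 12 = $517.35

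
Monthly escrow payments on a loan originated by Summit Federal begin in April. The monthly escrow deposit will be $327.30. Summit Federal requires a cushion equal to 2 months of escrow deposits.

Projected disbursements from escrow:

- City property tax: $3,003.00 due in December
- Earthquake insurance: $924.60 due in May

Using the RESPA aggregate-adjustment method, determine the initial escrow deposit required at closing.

Cushion = 2 × $327.30 = $654.60
Trial balance (start $0, +$327.30 each month, − disbursements):
  Apr: +$327.30 → $327.30
  May: +$327.30 − $924.60 → -$270.00
  Jun: +$327.30 → $57.30
  Jul: +$327.30 → $384.60
  Aug: +$327.30 → $711.90
  Sep: +$327.30 → $1,039.20
  Oct: +$327.30 → $1,366.50
  Nov: +$327.30 → $1,693.80
  Dec: +$327.30 − $3,003.00 → -$981.90
  Jan: +$327.30 → -$654.60
  Feb: +$327.30 → -$327.30
  Mar: +$327.30 → $0.00
Lowest trial balance = -$981.90 (Dec)
Initial deposit = cushion − low point = $654.60 − (-$981.90) = $1,636.50

$1,636.50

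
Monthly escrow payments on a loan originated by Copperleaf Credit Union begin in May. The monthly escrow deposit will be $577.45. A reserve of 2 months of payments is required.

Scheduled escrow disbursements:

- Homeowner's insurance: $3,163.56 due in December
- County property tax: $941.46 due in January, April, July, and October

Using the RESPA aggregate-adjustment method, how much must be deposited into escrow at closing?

$1,945.79

Cushion = 2 × $577.45 = $1,154.90
Trial balance (start $0, +$577.45 each month, − disbursements):
  May: +$577.45 → $577.45
  Jun: +$577.45 → $1,154.90
  Jul: +$577.45 − $941.46 → $790.89
  Aug: +$577.45 → $1,368.34
  Sep: +$577.45 → $1,945.79
  Oct: +$577.45 − $941.46 → $1,581.78
  Nov: +$577.45 → $2,159.23
  Dec: +$577.45 − $3,163.56 → -$426.88
  Jan: +$577.45 − $941.46 → -$790.89
  Feb: +$577.45 → -$213.44
  Mar: +$577.45 → $364.01
  Apr: +$577.45 − $941.46 → $0.00
Lowest trial balance = -$790.89 (Jan)
Initial deposit = cushion − low point = $1,154.90 − (-$790.89) = $1,945.79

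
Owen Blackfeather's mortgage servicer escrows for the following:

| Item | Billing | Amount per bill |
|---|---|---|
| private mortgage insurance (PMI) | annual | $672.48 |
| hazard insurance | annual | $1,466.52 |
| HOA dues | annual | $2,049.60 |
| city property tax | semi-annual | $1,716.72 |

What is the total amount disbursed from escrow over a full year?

Private mortgage insurance (PMI) — $672.48 annually
Hazard insurance — $1,466.52 annually
HOA dues — $2,049.60 annually
City property tax — $1,716.72 × 2 = $3,433.44 annually
Combined annual = $672.48 + $1,466.52 + $2,049.60 + $3,433.44 = $7,622.04

$7,622.04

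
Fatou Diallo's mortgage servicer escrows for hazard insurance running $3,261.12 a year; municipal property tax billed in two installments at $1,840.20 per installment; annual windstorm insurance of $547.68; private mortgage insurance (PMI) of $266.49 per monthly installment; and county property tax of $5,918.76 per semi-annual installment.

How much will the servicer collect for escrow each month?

Hazard insurance — $3,261.12/yr
Municipal property tax — $1,840.20 × 2 = $3,680.40/yr
Windstorm insurance — $547.68/yr
Private mortgage insurance (PMI) — $266.49 × 12 = $3,197.88/yr
County property tax — $5,918.76 × 2 = $11,837.52/yr
Annual escrow total = $3,261.12 + $3,680.40 + $547.68 + $3,197.88 + $11,837.52 = $22,524.60
Per month = $22,524.60 ÷ 12 = $1,877.05

$1,877.05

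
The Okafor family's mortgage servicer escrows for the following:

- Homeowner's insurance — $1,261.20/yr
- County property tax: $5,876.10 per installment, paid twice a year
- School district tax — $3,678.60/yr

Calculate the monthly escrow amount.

Homeowner's insurance — $1,261.20 per year
County property tax — $5,876.10 × 2 = $11,752.20 per year
School district tax — $3,678.60 per year
Total annual escrow = $1,261.20 + $11,752.20 + $3,678.60 = $16,692.00
Monthly = $16,692.00 / 12 = $1,391.00

$1,391.00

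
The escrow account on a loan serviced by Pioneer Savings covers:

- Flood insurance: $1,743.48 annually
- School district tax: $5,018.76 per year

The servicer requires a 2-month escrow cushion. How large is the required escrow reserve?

Flood insurance — $1,743.48/yr
School district tax — $5,018.76/yr
Yearly total = $6,762.24
Monthly escrow = $6,762.24 / 12 = $563.52
Cushion = 2 × $563.52 = $1,127.04

$1,127.04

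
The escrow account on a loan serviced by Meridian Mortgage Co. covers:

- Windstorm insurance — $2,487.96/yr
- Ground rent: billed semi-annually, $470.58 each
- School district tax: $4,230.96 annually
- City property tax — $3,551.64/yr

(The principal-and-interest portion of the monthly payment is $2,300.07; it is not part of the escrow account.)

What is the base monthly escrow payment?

$934.31

Windstorm insurance: $2,487.96/yr
Ground rent: $470.58 × 2 = $941.16/yr
School district tax: $4,230.96/yr
City property tax: $3,551.64/yr
Yearly total = $11,211.72
Base monthly escrow = $11,211.72 ÷ 12 = $934.31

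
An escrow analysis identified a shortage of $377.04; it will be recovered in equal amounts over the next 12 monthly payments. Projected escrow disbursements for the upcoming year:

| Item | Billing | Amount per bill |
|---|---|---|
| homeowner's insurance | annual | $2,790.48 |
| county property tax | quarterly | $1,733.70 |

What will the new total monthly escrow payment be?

Homeowner's insurance = $2,790.48
County property tax = $1,733.70 × 4 = $6,934.80
Total per year = $2,790.48 + $6,934.80 = $9,725.28
Monthly = $9,725.28 / 12 = $810.44
Shortage per month = $377.04 ÷ 12 = $31.42
New monthly escrow = $810.44 + $31.42 = $841.86

$841.86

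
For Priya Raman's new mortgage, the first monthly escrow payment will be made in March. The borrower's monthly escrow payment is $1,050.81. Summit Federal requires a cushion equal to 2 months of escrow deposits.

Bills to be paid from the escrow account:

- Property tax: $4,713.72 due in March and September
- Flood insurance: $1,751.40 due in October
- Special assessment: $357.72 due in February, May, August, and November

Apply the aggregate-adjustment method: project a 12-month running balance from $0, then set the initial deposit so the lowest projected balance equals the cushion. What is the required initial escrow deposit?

Cushion = 2 × $1,050.81 = $2,101.62
Trial balance (start $0, +$1,050.81 each month, − disbursements):
  Mar: +$1,050.81 − $4,713.72 → -$3,662.91
  Apr: +$1,050.81 → -$2,612.10
  May: +$1,050.81 − $357.72 → -$1,919.01
  Jun: +$1,050.81 → -$868.20
  Jul: +$1,050.81 → $182.61
  Aug: +$1,050.81 − $357.72 → $875.70
  Sep: +$1,050.81 − $4,713.72 → -$2,787.21
  Oct: +$1,050.81 − $1,751.40 → -$3,487.80
  Nov: +$1,050.81 − $357.72 → -$2,794.71
  Dec: +$1,050.81 → -$1,743.90
  Jan: +$1,050.81 → -$693.09
  Feb: +$1,050.81 − $357.72 → $0.00
Lowest trial balance = -$3,662.91 (Mar)
Initial deposit = cushion − low point = $2,101.62 − (-$3,662.91) = $5,764.53

$5,764.53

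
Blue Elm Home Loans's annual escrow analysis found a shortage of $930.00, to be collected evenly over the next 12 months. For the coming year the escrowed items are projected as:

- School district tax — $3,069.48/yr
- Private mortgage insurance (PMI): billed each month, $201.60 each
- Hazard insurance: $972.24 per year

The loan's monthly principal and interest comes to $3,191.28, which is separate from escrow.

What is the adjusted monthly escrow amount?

$615.91

School district tax: $3,069.48/yr
Private mortgage insurance (PMI): $201.60 × 12 = $2,419.20/yr
Hazard insurance: $972.24/yr
Yearly total = $6,460.92
Monthly escrow = $6,460.92 ÷ 12 = $538.41
Monthly shortage recovery: $930.00 / 12 = $77.50
Adjusted monthly = $538.41 + $77.50 = $615.91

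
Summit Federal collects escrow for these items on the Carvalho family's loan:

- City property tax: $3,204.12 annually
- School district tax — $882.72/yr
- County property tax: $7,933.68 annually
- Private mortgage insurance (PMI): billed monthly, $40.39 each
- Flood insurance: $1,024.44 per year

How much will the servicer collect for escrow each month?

City property tax: $3,204.12/yr
School district tax: $882.72/yr
County property tax: $7,933.68/yr
Private mortgage insurance (PMI): $40.39 × 12 = $484.68/yr
Flood insurance: $1,024.44/yr
Annual escrow total = $3,204.12 + $882.72 + $7,933.68 + $484.68 + $1,024.44 = $13,529.64
Base monthly escrow = $13,529.64 / 12 = $1,127.47

$1,127.47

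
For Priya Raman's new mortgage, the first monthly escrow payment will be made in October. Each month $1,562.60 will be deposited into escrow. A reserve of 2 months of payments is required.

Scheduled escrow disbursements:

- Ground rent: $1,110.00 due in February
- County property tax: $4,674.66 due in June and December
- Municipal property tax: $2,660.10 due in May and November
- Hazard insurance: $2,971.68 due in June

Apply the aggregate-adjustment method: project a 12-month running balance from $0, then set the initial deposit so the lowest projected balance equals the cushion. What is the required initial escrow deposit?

$7,813.00

Cushion = 2 × $1,562.60 = $3,125.20
Trial balance (start $0, +$1,562.60 each month, − disbursements):
  Oct: +$1,562.60 → $1,562.60
  Nov: +$1,562.60 − $2,660.10 → $465.10
  Dec: +$1,562.60 − $4,674.66 → -$2,646.96
  Jan: +$1,562.60 → -$1,084.36
  Feb: +$1,562.60 − $1,110.00 → -$631.76
  Mar: +$1,562.60 → $930.84
  Apr: +$1,562.60 → $2,493.44
  May: +$1,562.60 − $2,660.10 → $1,395.94
  Jun: +$1,562.60 − $7,646.34 → -$4,687.80
  Jul: +$1,562.60 → -$3,125.20
  Aug: +$1,562.60 → -$1,562.60
  Sep: +$1,562.60 → $0.00
Lowest trial balance = -$4,687.80 (Jun)
Initial deposit = cushion − low point = $3,125.20 − (-$4,687.80) = $7,813.00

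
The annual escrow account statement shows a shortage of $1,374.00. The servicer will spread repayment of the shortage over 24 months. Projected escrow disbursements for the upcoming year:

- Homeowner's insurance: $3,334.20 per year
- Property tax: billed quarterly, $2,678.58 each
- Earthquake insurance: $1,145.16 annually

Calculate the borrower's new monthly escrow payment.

$1,323.39

Homeowner's insurance = $3,334.20 annually
Property tax = $2,678.58 × 4 = $10,714.32 annually
Earthquake insurance = $1,145.16 annually
Total annual escrow = $15,193.68
Monthly = $15,193.68 ÷ 12 = $1,266.14
Shortage spread = $1,374.00 / 24 = $57.25/mo
Adjusted monthly = $1,266.14 + $57.25 = $1,323.39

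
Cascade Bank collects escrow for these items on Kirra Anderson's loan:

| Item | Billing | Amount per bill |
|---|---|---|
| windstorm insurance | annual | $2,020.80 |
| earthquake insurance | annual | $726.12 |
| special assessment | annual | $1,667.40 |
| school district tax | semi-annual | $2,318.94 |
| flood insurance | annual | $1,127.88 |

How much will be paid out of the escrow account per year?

Windstorm insurance — $2,020.80
Earthquake insurance — $726.12
Special assessment — $1,667.40
School district tax — $2,318.94 × 2 = $4,637.88
Flood insurance — $1,127.88
Total per year = $2,020.80 + $726.12 + $1,667.40 + $4,637.88 + $1,127.88 = $10,180.08

$10,180.08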